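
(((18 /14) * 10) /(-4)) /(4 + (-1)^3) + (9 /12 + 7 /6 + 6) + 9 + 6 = 1835 /84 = 21.85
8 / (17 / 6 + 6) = 48 / 53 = 0.91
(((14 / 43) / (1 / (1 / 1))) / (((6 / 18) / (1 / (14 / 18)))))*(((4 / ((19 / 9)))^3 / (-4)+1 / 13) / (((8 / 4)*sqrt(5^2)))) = -3908871 / 19170905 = -0.20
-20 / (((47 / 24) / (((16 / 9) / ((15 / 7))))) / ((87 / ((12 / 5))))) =-129920 / 423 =-307.14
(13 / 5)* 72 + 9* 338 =16146 / 5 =3229.20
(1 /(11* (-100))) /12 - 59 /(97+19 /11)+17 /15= 426593 /796400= 0.54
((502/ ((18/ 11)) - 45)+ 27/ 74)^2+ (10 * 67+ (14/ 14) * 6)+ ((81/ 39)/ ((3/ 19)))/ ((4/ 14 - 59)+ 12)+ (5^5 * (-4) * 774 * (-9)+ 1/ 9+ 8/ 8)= 54771895477365661/ 628518852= 87144395.59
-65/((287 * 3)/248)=-16120/861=-18.72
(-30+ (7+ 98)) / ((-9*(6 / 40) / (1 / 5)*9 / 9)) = -11.11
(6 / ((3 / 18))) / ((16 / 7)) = 63 / 4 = 15.75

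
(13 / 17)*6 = 78 / 17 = 4.59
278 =278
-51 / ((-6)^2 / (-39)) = 221 / 4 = 55.25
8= 8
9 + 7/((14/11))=29/2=14.50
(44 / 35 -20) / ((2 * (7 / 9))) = -2952 / 245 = -12.05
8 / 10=4 / 5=0.80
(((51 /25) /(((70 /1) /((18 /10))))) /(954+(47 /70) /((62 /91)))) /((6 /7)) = 0.00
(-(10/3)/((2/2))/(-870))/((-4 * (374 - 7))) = -1/383148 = -0.00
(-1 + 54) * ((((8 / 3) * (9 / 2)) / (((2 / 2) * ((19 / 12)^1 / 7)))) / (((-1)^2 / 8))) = 427392 / 19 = 22494.32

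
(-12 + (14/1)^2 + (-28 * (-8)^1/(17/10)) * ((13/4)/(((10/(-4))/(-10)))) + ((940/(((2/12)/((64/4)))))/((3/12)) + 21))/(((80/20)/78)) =240588075/34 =7076119.85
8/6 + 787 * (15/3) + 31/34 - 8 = 3929.25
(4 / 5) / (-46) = -2 / 115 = -0.02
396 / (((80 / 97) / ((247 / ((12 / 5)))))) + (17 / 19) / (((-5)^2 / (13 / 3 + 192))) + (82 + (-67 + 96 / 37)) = 2195138609 / 44400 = 49440.06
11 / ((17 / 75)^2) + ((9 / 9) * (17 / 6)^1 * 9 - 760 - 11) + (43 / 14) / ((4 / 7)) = -1216169 / 2312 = -526.02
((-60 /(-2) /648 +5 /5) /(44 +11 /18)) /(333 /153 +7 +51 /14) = 119 /65043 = 0.00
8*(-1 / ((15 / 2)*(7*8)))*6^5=-5184 / 35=-148.11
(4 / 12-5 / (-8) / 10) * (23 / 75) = 437 / 3600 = 0.12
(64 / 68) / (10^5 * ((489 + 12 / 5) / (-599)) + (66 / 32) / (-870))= -44469760 / 3876163312013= -0.00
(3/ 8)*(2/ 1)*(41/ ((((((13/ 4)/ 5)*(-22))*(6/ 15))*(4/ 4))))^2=3151875/ 81796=38.53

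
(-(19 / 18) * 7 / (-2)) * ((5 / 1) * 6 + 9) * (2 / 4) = 1729 / 24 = 72.04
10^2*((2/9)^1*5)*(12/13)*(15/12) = 5000/39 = 128.21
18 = 18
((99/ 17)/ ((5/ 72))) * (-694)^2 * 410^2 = 115420869336960/ 17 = 6789462902174.12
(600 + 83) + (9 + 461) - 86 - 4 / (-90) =48017 / 45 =1067.04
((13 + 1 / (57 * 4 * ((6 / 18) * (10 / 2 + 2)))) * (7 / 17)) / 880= 0.01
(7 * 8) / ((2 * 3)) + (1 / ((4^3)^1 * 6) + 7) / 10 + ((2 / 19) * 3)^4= 1675371483 / 166810880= 10.04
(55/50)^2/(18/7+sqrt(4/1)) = 847/3200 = 0.26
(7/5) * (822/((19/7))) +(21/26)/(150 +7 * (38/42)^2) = 10274479593/24233170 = 423.98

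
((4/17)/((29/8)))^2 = 1024/243049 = 0.00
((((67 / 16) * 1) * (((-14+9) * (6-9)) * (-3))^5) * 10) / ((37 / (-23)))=1421789203125 / 296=4803341902.45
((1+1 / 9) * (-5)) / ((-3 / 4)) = 200 / 27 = 7.41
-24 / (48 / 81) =-81 / 2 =-40.50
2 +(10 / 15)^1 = 8 / 3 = 2.67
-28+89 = 61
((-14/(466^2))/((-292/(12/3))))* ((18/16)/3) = 21/63409552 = 0.00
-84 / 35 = -12 / 5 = -2.40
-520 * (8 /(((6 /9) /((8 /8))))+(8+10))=-15600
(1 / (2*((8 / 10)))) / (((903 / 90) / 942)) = 58.68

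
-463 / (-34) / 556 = 463 / 18904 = 0.02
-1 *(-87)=87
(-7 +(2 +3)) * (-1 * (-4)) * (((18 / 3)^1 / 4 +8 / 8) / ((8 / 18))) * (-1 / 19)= 45 / 19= 2.37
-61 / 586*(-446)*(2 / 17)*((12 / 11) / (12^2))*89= 1210667 / 328746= 3.68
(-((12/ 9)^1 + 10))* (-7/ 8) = 119/ 12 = 9.92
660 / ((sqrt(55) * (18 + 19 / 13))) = 4.57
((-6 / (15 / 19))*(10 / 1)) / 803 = -76 / 803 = -0.09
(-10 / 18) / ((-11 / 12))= 20 / 33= 0.61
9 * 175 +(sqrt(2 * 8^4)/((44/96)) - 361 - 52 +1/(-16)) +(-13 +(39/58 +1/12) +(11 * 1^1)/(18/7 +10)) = 1536 * sqrt(2)/11 +1601591/1392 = 1348.04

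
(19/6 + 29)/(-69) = -193/414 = -0.47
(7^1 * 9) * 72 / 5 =4536 / 5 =907.20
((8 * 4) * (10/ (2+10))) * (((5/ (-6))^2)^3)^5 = 4656612873077392578125/ 41451359947637504606208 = 0.11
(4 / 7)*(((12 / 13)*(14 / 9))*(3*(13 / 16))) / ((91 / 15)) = 0.33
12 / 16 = 3 / 4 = 0.75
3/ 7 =0.43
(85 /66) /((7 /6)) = 85 /77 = 1.10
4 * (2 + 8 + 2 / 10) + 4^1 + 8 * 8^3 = 20704 / 5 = 4140.80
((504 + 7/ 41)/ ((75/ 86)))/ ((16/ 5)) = 888853/ 4920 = 180.66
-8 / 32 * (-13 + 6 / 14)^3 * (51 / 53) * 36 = 312795648 / 18179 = 17206.43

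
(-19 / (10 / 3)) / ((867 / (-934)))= 8873 / 1445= 6.14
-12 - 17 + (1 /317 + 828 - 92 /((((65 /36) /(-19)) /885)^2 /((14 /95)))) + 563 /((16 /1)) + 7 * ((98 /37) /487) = -90809361125857213199 /77226550960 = -1175882646.54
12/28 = 3/7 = 0.43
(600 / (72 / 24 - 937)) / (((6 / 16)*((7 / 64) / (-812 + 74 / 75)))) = 124571648 / 9807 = 12702.32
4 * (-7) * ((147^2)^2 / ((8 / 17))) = -55566916839 / 2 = -27783458419.50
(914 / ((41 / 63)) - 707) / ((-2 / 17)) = -486115 / 82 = -5928.23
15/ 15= 1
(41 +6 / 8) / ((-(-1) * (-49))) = -167 / 196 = -0.85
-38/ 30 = -19/ 15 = -1.27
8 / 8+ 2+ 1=4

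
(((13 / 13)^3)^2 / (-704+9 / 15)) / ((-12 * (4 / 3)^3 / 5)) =225 / 900352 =0.00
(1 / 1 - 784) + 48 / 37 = -28923 / 37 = -781.70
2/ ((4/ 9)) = 9/ 2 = 4.50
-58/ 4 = -29/ 2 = -14.50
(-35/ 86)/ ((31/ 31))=-35/ 86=-0.41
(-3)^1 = -3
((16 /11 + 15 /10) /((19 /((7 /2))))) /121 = 455 /101156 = 0.00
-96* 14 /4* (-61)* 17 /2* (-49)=-8536584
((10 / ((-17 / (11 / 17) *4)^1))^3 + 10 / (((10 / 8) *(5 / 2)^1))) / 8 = 3088776957 / 7724022080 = 0.40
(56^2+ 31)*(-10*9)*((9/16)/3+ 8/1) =-18669465/8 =-2333683.12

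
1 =1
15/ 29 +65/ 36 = 2425/ 1044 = 2.32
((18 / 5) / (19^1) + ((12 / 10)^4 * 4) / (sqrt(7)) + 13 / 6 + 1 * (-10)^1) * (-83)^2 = -31061.61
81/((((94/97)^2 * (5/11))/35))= 58683933/8836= 6641.46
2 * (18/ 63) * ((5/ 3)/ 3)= 20/ 63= 0.32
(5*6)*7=210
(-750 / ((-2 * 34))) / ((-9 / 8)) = -9.80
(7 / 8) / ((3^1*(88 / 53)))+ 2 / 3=593 / 704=0.84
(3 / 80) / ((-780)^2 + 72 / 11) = 11 / 178465920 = 0.00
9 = 9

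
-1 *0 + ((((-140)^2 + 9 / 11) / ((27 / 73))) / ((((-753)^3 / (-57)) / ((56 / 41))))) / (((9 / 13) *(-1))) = -0.01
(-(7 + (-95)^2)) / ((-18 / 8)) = 36128 / 9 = 4014.22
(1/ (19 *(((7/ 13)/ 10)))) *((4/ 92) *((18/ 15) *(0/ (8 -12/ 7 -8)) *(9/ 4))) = 0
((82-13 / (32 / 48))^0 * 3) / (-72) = -1 / 24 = -0.04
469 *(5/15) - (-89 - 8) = 760/3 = 253.33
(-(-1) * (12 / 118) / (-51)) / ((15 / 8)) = -16 / 15045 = -0.00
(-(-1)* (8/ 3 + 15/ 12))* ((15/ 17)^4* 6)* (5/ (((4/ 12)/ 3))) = 107071875/ 167042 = 640.99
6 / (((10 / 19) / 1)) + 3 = 72 / 5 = 14.40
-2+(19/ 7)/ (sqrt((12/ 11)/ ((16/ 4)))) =-2+19*sqrt(33)/ 21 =3.20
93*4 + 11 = 383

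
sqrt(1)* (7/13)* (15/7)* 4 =60/13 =4.62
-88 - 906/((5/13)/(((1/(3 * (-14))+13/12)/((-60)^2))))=-22350707/252000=-88.69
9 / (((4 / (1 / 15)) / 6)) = 9 / 10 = 0.90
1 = 1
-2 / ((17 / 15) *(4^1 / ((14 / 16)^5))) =-252105 / 1114112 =-0.23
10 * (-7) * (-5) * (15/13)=5250/13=403.85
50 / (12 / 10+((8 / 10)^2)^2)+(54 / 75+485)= 6498554 / 12575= 516.78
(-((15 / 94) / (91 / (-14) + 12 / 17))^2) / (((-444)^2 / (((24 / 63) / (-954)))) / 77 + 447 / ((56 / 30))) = 0.00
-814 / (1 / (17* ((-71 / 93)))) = 982498 / 93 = 10564.49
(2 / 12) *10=5 / 3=1.67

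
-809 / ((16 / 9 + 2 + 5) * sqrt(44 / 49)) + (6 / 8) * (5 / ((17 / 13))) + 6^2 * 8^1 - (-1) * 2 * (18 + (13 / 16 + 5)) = 46035 / 136 - 50967 * sqrt(11) / 1738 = 241.23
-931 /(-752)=931 /752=1.24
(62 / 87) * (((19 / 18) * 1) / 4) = 589 / 3132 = 0.19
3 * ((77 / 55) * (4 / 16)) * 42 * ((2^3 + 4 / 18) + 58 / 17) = 8722 / 17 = 513.06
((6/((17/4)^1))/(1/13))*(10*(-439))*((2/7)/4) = -684840/119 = -5754.96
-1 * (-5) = 5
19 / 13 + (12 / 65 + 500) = 32607 / 65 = 501.65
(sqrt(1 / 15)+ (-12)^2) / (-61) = -144 / 61-sqrt(15) / 915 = -2.36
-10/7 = -1.43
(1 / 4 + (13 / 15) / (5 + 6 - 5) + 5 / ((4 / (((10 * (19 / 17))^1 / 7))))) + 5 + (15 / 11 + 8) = 3947549 / 235620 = 16.75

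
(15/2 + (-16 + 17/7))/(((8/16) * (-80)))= 17/112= 0.15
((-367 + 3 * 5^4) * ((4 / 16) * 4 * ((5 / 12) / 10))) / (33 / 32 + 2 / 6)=6032 / 131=46.05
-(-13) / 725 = 13 / 725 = 0.02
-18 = -18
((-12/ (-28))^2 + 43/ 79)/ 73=2818/ 282583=0.01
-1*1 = -1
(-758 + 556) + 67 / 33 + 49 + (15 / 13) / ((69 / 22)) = -1485988 / 9867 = -150.60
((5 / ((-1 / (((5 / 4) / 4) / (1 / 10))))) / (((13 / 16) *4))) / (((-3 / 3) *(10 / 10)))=125 / 26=4.81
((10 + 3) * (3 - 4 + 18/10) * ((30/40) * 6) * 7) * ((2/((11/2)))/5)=6552/275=23.83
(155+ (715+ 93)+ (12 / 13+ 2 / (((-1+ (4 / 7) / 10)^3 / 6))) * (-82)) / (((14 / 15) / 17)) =37544.72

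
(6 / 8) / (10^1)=3 / 40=0.08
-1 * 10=-10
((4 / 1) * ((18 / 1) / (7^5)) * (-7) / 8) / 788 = -9 / 1891988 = -0.00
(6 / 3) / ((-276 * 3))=-1 / 414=-0.00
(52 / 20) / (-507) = -1 / 195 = -0.01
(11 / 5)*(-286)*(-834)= 524752.80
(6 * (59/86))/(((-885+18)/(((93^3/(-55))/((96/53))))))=838408113/21871520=38.33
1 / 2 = 0.50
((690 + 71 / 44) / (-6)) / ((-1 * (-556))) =-30431 / 146784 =-0.21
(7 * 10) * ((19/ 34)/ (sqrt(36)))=665/ 102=6.52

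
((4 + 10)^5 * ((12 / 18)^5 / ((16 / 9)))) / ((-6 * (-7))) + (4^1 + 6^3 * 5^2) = 514556 / 81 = 6352.54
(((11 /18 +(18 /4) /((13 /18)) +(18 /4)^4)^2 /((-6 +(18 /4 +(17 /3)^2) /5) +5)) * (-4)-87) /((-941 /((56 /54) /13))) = 21335169800987 /2286800125272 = 9.33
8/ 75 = 0.11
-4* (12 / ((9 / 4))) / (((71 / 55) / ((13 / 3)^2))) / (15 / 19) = -2260544 / 5751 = -393.07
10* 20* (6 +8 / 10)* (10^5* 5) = 680000000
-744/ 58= -372/ 29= -12.83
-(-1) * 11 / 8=11 / 8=1.38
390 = 390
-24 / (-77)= 24 / 77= 0.31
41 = 41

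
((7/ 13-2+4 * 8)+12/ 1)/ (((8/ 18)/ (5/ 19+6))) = 592263/ 988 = 599.46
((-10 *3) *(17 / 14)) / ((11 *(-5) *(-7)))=-51 / 539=-0.09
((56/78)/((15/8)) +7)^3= 80565593759/200201625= 402.42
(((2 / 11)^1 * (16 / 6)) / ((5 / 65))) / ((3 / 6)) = 416 / 33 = 12.61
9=9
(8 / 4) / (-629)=-0.00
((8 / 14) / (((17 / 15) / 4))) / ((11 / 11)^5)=240 / 119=2.02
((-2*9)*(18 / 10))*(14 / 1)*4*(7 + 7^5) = -152536608 / 5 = -30507321.60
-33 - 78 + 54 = -57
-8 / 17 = -0.47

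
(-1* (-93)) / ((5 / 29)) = 2697 / 5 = 539.40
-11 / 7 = -1.57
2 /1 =2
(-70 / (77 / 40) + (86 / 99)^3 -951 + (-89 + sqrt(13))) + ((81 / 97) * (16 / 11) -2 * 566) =-2202.89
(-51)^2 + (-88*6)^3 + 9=-147195342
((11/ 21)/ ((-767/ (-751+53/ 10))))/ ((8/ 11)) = 902297/ 1288560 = 0.70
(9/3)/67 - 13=-868/67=-12.96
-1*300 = -300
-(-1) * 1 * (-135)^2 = 18225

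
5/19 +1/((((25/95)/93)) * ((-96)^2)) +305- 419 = -33181769/291840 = -113.70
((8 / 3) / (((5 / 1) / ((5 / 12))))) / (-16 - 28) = -1 / 198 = -0.01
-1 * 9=-9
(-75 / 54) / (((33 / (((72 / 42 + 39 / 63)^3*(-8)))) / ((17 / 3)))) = 583100 / 24057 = 24.24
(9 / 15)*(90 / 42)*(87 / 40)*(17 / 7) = 13311 / 1960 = 6.79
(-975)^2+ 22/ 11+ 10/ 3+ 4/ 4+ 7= 2851915/ 3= 950638.33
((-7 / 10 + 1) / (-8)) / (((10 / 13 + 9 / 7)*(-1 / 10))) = 273 / 1496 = 0.18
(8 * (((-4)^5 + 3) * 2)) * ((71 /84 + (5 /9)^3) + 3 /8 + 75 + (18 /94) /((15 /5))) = -299556043834 /239841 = -1248977.63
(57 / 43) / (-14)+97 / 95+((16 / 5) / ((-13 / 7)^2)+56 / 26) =38738003 / 9665110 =4.01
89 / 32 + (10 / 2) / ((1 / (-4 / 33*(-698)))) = 449657 / 1056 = 425.81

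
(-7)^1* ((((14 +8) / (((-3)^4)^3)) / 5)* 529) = -81466 / 2657205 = -0.03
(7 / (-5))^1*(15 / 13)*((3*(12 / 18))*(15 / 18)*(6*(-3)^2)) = -1890 / 13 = -145.38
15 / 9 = 1.67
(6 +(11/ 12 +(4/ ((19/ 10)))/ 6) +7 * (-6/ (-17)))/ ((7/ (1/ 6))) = 37745/ 162792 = 0.23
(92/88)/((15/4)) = 46/165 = 0.28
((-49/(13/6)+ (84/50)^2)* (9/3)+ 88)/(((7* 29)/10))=465092/329875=1.41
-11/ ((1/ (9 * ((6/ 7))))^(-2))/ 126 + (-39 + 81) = 2204419/ 52488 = 42.00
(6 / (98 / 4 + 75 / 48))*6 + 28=4084 / 139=29.38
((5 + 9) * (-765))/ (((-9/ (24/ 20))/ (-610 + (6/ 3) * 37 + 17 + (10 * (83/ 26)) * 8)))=-4893756/ 13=-376442.77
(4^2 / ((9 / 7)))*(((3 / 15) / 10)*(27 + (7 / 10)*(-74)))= -6944 / 1125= -6.17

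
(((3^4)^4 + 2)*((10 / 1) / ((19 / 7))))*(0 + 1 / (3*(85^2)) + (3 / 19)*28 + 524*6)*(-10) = -4329088321631276 / 867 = -4993181455168.72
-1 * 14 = -14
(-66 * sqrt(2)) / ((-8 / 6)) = 99 * sqrt(2) / 2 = 70.00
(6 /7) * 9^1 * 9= 486 /7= 69.43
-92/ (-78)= 46/ 39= 1.18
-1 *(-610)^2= -372100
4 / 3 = 1.33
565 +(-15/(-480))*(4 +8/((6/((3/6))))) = 27127/48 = 565.15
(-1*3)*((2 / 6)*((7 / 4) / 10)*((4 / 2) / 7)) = -1 / 20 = -0.05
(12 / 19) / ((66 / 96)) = 192 / 209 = 0.92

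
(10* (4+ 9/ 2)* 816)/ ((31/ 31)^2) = 69360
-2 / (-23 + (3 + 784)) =-1 / 382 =-0.00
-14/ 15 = -0.93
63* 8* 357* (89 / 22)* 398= 3186704808 / 11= 289700437.09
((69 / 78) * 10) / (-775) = -23 / 2015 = -0.01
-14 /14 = -1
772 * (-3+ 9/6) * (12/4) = -3474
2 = 2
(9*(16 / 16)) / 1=9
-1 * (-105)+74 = 179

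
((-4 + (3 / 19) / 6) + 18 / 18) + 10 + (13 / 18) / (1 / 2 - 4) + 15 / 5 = 9.82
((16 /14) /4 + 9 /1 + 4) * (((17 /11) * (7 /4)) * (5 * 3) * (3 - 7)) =-23715 /11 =-2155.91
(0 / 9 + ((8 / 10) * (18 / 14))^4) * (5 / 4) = 419904 / 300125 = 1.40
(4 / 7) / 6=2 / 21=0.10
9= 9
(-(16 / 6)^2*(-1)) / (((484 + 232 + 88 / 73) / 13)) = 15184 / 117801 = 0.13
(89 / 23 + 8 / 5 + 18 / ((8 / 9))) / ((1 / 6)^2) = 106479 / 115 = 925.90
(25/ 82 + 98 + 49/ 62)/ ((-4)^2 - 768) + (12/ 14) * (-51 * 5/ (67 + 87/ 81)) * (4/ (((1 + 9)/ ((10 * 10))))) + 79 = -152372700903/ 3074304968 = -49.56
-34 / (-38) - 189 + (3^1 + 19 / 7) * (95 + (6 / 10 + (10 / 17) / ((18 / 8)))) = 7319014 / 20349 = 359.67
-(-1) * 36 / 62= 18 / 31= 0.58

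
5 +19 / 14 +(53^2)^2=7890487.36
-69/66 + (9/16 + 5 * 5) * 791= 3558525/176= 20218.89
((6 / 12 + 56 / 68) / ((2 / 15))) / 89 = 675 / 6052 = 0.11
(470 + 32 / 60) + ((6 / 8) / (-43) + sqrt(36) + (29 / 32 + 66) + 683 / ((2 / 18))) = 138090313 / 20640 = 6690.42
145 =145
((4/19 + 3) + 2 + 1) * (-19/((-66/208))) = 12272/33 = 371.88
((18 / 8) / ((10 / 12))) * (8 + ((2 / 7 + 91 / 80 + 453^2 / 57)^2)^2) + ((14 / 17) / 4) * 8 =989810362476940634755722029736619 / 2178790300467200000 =454293541817537.32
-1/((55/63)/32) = -2016/55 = -36.65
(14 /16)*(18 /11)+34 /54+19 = 25021 /1188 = 21.06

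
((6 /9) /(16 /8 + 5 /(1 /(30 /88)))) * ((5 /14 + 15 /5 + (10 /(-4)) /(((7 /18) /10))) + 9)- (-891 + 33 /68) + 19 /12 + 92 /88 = 1131440575 /1280202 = 883.80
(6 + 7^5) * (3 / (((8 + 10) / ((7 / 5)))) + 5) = 2639641 / 30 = 87988.03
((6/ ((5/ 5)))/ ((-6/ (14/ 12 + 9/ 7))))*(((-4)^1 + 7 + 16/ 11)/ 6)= -721/ 396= -1.82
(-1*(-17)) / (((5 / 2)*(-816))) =-1 / 120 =-0.01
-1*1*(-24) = 24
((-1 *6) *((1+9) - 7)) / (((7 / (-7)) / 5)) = 90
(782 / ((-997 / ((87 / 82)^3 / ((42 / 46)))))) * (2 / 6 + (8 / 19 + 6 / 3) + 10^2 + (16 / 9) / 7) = -27043642484377 / 255891818588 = -105.68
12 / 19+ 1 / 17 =0.69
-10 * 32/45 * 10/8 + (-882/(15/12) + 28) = -30892/45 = -686.49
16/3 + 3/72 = 43/8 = 5.38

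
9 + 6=15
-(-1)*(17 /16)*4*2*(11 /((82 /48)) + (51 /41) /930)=1391569 /25420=54.74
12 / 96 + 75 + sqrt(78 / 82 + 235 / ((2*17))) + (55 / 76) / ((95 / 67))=sqrt(15279634) / 1394 + 218435 / 2888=78.44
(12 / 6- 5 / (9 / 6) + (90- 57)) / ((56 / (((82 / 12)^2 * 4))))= 159695 / 1512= 105.62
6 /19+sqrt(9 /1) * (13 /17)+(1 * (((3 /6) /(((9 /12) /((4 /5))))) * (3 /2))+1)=7122 /1615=4.41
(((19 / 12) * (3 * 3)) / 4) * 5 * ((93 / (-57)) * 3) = -1395 / 16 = -87.19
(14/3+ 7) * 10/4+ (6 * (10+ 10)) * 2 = 1615/6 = 269.17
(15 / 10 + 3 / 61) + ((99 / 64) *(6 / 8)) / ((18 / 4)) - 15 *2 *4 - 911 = -8035939 / 7808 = -1029.19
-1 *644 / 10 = -64.40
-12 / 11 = -1.09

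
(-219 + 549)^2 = 108900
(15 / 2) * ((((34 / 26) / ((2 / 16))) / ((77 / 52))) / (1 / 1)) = 4080 / 77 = 52.99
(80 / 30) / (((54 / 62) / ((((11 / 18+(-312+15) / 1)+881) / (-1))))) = -1304852 / 729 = -1789.92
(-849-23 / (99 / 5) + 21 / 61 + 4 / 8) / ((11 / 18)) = -10258055 / 7381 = -1389.79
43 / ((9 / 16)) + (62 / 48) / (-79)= 434723 / 5688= 76.43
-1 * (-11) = 11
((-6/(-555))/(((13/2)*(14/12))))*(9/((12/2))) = 0.00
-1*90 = -90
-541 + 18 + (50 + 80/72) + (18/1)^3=48241/9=5360.11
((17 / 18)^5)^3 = 2862423051509815793 / 6746640616477458432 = 0.42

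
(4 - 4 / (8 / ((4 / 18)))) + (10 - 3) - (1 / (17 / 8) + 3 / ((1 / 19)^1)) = -7127 / 153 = -46.58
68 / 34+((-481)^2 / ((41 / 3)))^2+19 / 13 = 6262765817202 / 21853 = 286586089.65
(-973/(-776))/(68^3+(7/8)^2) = 7784/1951998609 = 0.00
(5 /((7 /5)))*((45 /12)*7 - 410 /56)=6625 /98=67.60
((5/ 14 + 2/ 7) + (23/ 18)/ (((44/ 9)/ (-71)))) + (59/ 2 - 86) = -45839/ 616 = -74.41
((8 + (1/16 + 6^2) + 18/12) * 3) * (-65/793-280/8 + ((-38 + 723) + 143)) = 6611301/61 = 108381.98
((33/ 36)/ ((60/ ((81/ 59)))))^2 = 9801/ 22278400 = 0.00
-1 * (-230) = 230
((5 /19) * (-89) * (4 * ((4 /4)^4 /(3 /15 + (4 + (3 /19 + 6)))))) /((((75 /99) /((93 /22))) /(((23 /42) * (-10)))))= 317285 /1148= 276.38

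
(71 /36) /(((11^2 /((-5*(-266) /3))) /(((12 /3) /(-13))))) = -94430 /42471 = -2.22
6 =6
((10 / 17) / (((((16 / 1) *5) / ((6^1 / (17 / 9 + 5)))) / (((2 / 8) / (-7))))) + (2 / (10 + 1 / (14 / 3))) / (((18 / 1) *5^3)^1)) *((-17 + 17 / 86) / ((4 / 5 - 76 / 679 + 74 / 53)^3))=1522873851951294463145 / 5791812479216510483962368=0.00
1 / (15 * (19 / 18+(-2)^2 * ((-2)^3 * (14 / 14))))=-6 / 2785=-0.00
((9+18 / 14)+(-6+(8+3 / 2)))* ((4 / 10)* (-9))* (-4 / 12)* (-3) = -1737 / 35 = -49.63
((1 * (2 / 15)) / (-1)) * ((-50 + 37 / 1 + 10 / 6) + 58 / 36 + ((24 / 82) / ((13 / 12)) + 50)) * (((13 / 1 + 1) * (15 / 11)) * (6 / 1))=-10892476 / 17589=-619.28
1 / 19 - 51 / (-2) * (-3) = -2905 / 38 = -76.45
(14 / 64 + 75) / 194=2407 / 6208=0.39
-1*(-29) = 29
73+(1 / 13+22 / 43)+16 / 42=868328 / 11739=73.97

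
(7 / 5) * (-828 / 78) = -14.86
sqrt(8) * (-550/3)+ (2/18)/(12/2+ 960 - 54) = 1/8208 - 1100 * sqrt(2)/3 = -518.54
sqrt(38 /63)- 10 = -10 + sqrt(266) /21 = -9.22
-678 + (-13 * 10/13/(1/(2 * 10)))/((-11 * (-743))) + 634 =-359812/8173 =-44.02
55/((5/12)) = 132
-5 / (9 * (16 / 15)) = -25 / 48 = -0.52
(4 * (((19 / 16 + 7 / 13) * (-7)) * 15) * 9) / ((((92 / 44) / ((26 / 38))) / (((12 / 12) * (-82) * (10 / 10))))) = 153004005 / 874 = 175061.79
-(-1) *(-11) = -11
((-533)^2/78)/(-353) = -21853/2118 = -10.32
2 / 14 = 1 / 7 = 0.14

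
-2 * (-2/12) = 1/3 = 0.33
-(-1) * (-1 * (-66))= 66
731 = 731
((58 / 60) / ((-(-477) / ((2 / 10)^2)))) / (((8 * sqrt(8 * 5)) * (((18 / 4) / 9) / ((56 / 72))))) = 203 * sqrt(10) / 257580000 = 0.00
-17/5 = -3.40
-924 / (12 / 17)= -1309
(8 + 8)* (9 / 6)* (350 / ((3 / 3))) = 8400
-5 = -5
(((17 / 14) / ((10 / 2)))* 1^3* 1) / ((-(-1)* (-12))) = -17 / 840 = -0.02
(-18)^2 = 324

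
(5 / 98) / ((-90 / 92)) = -23 / 441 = -0.05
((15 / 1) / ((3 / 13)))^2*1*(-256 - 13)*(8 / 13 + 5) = -6382025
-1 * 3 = -3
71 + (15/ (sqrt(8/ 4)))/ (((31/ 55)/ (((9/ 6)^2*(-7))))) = 71- 51975*sqrt(2)/ 248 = -225.39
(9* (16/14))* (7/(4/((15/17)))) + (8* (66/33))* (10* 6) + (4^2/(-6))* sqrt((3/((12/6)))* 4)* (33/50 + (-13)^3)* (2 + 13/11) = 16590/17 + 3074876* sqrt(6)/165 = 46623.62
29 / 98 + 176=17277 / 98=176.30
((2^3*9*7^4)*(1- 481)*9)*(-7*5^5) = 16336404000000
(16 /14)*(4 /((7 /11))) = 352 /49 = 7.18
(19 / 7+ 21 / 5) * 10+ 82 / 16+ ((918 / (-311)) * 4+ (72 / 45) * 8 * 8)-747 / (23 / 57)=-3377589549 / 2002840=-1686.40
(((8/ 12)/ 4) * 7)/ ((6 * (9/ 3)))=7/ 108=0.06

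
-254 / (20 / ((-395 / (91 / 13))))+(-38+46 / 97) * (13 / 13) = 679.12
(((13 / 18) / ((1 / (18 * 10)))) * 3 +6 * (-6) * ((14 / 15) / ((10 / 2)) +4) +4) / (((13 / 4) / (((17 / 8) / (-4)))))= -51697 / 1300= -39.77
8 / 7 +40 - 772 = -5116 / 7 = -730.86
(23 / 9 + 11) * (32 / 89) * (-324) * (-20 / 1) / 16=175680 / 89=1973.93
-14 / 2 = -7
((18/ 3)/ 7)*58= 348/ 7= 49.71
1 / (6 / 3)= 1 / 2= 0.50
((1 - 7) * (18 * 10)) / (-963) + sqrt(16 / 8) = 120 / 107 + sqrt(2) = 2.54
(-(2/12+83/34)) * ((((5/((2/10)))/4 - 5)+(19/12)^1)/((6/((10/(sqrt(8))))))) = -665 * sqrt(2)/216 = -4.35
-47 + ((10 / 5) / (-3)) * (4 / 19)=-2687 / 57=-47.14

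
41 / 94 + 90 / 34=4927 / 1598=3.08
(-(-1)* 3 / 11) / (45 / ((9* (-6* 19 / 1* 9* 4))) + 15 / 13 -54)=-160056 / 31014643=-0.01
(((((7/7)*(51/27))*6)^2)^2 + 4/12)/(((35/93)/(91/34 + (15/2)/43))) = 12333485036/98685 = 124978.32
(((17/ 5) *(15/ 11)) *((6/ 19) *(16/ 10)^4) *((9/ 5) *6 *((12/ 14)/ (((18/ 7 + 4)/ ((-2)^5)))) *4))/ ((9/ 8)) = -23102226432/ 15021875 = -1537.91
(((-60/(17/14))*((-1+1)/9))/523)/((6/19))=0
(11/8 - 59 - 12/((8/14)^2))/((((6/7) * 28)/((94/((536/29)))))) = -20.00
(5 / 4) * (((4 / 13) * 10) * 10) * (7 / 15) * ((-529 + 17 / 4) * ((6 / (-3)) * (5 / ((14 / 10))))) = 2623750 / 39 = 67275.64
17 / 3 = 5.67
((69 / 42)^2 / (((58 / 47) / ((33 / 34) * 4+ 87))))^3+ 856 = 56688292613369747131271 / 7217702194121216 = 7854063.67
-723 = -723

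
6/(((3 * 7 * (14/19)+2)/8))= 228/83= 2.75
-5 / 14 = -0.36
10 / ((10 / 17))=17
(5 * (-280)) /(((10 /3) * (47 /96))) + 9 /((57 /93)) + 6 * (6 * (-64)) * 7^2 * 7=-706465863 /893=-791115.19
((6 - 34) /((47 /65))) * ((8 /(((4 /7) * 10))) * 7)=-379.49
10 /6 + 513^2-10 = 789482 /3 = 263160.67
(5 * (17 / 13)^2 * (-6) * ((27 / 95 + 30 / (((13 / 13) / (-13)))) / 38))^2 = 1030342013321481 / 3722098081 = 276817.53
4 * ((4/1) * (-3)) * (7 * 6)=-2016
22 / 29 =0.76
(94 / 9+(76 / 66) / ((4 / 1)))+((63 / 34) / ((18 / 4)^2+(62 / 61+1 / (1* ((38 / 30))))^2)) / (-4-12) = 18246069542903 / 1700884998648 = 10.73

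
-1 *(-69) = 69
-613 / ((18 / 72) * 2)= -1226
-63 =-63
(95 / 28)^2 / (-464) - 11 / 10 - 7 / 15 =-8684111 / 5456640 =-1.59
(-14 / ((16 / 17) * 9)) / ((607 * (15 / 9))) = -119 / 72840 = -0.00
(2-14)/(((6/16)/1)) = -32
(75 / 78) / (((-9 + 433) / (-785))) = -19625 / 11024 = -1.78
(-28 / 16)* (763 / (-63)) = 763 / 36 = 21.19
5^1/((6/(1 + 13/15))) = 1.56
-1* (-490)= 490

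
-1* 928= -928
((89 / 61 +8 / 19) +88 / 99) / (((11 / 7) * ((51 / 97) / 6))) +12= 32.11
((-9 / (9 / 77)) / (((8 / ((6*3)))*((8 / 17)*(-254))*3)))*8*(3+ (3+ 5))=43197 / 1016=42.52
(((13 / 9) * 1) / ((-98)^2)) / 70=13 / 6050520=0.00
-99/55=-9/5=-1.80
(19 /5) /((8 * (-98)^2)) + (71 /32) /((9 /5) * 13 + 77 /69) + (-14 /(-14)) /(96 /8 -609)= 172402011389 /1939787492160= 0.09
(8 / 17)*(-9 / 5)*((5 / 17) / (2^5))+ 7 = 8083 / 1156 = 6.99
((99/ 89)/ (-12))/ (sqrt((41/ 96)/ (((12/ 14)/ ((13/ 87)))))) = -0.34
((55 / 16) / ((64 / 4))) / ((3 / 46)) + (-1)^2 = 1649 / 384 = 4.29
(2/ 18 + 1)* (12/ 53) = 40/ 159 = 0.25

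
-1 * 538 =-538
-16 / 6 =-8 / 3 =-2.67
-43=-43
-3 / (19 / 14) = -2.21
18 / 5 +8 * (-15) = -582 / 5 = -116.40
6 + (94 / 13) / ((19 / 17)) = 3080 / 247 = 12.47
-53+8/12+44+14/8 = -79/12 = -6.58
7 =7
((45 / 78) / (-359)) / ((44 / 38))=-285 / 205348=-0.00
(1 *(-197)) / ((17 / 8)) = -1576 / 17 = -92.71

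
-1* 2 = -2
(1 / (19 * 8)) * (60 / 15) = 1 / 38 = 0.03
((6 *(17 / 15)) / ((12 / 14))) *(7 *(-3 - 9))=-3332 / 5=-666.40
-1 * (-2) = 2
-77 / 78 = -0.99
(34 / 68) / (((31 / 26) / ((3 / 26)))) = 3 / 62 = 0.05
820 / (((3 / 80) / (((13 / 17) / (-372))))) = -213200 / 4743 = -44.95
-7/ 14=-1/ 2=-0.50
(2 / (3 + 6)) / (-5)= -2 / 45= -0.04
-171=-171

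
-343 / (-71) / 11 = 343 / 781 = 0.44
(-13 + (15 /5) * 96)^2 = 75625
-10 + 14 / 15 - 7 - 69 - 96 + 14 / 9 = -8078 / 45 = -179.51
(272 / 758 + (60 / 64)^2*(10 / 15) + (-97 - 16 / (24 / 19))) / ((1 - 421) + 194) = 15822949 / 32891136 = 0.48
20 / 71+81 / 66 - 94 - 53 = -227257 / 1562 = -145.49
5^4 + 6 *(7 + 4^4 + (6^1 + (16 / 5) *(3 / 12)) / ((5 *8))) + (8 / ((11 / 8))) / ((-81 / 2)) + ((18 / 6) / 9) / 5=98185661 / 44550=2203.94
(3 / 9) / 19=1 / 57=0.02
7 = 7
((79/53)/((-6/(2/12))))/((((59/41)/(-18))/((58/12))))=93931/37524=2.50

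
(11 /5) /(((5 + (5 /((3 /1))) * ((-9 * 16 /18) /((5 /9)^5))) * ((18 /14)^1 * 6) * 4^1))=-9625 /33337224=-0.00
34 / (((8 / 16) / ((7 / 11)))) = 476 / 11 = 43.27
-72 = -72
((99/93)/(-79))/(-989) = 33/2422061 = 0.00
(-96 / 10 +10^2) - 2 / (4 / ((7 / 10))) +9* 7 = 3061 / 20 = 153.05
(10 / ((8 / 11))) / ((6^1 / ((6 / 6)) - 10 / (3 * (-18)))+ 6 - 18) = -1485 / 628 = -2.36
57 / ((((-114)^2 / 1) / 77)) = 77 / 228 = 0.34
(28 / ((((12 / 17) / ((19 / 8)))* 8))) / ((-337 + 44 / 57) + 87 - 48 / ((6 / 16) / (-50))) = 42959 / 22438016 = 0.00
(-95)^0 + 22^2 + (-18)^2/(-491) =484.34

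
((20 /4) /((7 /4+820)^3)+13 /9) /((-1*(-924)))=461681494619 /295334098869348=0.00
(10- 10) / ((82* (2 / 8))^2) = 0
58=58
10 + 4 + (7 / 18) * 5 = 287 / 18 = 15.94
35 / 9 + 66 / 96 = 659 / 144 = 4.58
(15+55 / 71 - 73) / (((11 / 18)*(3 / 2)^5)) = -260032 / 21087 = -12.33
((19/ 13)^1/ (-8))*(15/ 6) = -95/ 208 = -0.46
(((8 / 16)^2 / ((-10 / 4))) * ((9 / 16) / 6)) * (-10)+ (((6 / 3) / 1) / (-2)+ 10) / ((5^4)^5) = 286102294922163 / 3051757812500000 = 0.09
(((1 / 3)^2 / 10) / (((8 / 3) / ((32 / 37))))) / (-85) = -2 / 47175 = -0.00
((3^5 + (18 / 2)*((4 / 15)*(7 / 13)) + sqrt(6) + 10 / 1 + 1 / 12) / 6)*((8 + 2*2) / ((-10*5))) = -198413 / 19500 - sqrt(6) / 25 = -10.27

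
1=1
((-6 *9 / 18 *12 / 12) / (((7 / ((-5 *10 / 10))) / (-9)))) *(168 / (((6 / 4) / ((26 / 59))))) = -56160 / 59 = -951.86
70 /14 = 5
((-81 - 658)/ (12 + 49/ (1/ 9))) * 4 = -2956/ 453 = -6.53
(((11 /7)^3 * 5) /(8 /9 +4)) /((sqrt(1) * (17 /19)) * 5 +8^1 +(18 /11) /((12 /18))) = 75867 /285376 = 0.27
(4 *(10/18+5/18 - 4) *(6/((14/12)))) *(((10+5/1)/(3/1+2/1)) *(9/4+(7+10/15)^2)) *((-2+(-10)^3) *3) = 250958916/7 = 35851273.71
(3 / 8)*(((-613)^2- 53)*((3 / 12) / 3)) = 93929 / 8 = 11741.12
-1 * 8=-8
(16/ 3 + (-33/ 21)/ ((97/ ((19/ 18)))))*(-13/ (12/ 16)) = -1689350/ 18333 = -92.15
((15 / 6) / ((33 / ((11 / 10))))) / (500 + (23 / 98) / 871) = 42679 / 256074138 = 0.00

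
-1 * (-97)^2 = -9409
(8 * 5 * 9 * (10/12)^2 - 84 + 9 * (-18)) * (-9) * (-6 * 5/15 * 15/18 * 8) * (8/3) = 1280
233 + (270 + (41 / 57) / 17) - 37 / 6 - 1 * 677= -349081 / 1938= -180.12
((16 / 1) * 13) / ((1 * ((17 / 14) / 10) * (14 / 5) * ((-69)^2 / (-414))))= -20800 / 391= -53.20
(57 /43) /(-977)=-57 /42011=-0.00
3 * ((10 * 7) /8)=105 /4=26.25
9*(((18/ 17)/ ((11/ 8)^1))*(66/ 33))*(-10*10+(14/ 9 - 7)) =-273312/ 187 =-1461.56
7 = 7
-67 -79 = -146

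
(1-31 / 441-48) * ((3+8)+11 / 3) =-913352 / 1323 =-690.36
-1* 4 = -4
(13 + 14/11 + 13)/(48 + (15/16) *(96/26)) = 1300/2453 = 0.53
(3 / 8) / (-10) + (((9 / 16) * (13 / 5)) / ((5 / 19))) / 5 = 537 / 500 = 1.07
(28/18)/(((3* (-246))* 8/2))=-7/13284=-0.00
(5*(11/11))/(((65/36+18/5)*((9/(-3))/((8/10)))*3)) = -80/973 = -0.08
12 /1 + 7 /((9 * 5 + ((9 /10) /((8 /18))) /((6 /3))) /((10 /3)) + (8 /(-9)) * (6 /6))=1166244 /92987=12.54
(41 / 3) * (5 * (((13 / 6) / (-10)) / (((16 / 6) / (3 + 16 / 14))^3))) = -38998011 / 702464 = -55.52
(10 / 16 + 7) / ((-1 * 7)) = -61 / 56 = -1.09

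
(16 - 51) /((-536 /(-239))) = -8365 /536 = -15.61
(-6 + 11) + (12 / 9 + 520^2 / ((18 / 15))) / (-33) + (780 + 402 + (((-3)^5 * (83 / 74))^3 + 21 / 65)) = -52810786027359179 / 2607616440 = -20252513.07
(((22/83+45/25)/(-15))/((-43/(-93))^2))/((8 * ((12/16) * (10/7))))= -0.08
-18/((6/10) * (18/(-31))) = 155/3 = 51.67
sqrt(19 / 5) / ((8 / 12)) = 3 *sqrt(95) / 10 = 2.92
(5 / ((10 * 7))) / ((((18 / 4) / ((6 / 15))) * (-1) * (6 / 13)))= -13 / 945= -0.01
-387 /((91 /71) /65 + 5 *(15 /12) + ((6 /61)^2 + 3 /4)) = -511209585 /9285512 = -55.05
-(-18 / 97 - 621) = 621.19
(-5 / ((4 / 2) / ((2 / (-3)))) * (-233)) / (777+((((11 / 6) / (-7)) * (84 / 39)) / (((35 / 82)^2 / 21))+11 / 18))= -0.54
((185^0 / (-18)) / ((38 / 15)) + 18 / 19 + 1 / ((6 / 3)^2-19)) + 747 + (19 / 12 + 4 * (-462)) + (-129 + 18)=-114908 / 95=-1209.56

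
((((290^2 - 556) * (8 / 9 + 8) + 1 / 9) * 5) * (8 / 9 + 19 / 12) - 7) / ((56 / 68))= 50560797809 / 4536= 11146560.36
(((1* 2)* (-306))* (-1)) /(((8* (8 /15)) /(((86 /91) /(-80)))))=-1.69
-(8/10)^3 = -64/125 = -0.51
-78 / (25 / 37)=-2886 / 25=-115.44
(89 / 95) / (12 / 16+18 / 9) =356 / 1045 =0.34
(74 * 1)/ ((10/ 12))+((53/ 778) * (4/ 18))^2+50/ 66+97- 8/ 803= 9180366114457/ 49211859015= 186.55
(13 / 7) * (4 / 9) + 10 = 682 / 63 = 10.83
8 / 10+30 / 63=134 / 105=1.28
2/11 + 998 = 10980/11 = 998.18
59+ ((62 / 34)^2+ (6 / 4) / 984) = 11816161 / 189584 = 62.33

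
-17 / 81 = -0.21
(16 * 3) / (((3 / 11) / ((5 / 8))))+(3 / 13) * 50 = 121.54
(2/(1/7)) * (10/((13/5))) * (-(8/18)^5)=-716800/767637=-0.93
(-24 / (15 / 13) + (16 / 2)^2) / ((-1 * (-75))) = 72 / 125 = 0.58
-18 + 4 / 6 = -17.33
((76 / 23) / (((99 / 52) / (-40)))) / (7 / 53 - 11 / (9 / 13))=2094560 / 475387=4.41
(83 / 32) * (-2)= -83 / 16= -5.19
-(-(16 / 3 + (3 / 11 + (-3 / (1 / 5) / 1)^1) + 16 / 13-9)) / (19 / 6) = -14726 / 2717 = -5.42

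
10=10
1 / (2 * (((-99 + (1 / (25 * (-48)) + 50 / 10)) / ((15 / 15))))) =-600 / 112801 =-0.01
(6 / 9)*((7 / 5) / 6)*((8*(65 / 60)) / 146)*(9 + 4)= 1183 / 9855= 0.12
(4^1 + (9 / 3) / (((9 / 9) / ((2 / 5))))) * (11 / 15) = 286 / 75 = 3.81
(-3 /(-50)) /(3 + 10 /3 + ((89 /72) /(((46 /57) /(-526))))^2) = 457056 /4944734277025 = 0.00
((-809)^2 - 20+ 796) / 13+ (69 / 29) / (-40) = 50404.33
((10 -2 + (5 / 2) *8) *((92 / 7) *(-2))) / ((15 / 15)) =-736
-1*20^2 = -400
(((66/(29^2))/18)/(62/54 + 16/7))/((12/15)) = 315/198476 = 0.00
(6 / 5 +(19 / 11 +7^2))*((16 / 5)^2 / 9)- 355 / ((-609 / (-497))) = -9196409 / 39875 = -230.63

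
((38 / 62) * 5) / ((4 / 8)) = 190 / 31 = 6.13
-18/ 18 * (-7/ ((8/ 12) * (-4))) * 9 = -189/ 8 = -23.62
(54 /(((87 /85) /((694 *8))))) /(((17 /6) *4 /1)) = 749520 /29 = 25845.52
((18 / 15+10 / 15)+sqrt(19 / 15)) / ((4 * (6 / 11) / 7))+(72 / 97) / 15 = 9.65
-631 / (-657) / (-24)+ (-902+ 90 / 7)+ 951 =6823127 / 110376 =61.82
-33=-33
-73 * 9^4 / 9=-53217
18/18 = 1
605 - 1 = 604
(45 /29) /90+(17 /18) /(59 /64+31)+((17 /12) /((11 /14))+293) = 1729427983 /5865453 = 294.85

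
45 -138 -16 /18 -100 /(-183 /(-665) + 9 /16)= -5702495 /26739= -213.27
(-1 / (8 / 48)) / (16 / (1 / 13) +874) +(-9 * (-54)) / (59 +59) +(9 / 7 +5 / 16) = 20417533 / 3574928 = 5.71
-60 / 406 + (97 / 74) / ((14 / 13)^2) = 413237 / 420616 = 0.98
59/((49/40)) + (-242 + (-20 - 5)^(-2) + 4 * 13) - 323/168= -105661949/735000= -143.76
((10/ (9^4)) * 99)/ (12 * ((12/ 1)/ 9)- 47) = -110/ 22599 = -0.00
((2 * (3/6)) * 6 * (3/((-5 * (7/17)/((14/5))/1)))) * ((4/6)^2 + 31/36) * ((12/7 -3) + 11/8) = -799/280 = -2.85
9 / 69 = 0.13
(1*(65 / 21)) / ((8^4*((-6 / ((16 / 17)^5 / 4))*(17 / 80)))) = -0.00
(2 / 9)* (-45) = -10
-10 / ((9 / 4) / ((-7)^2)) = -1960 / 9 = -217.78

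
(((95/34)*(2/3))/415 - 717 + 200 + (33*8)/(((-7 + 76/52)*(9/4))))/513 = -20503070/19543761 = -1.05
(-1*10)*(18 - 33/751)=-134850/751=-179.56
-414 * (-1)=414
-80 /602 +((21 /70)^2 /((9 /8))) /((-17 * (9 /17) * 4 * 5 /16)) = -47408 /338625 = -0.14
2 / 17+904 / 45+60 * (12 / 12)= 61358 / 765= 80.21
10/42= 5/21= 0.24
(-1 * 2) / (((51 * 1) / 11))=-22 / 51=-0.43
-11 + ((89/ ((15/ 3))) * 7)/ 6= 9.77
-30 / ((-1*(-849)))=-10 / 283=-0.04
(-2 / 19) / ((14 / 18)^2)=-162 / 931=-0.17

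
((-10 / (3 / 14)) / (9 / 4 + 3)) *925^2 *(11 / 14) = -376475000 / 63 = -5975793.65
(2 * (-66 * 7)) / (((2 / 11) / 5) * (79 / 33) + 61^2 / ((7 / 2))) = -2934855 / 3377084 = -0.87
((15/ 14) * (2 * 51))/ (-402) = -255/ 938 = -0.27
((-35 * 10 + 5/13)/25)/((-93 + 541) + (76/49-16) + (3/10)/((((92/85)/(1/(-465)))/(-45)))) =-254061864/7876912745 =-0.03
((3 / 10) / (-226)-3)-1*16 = -42943 / 2260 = -19.00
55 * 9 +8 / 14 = 3469 / 7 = 495.57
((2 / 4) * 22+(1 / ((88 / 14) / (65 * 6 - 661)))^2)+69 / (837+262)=3978409179 / 2127664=1869.85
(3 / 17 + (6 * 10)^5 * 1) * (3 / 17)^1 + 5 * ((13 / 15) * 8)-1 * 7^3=118972532702 / 867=137223221.11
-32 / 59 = -0.54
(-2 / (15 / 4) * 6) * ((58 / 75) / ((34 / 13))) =-6032 / 6375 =-0.95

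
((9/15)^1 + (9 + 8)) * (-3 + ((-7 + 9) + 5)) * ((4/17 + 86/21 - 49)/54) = -2806672/48195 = -58.24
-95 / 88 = -1.08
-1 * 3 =-3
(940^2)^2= 780748960000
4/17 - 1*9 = -149/17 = -8.76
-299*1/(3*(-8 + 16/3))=299/8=37.38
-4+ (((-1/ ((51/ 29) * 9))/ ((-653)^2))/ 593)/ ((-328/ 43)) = -152274638264449/ 38068659566424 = -4.00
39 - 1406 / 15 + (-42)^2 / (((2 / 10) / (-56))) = -7409621 / 15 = -493974.73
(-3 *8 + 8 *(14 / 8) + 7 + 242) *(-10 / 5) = -478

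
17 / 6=2.83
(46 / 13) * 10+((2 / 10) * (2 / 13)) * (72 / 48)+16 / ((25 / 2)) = 11931 / 325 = 36.71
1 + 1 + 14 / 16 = 2.88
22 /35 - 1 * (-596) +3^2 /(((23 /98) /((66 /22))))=572896 /805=711.67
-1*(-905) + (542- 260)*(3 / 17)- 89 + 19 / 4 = 59195 / 68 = 870.51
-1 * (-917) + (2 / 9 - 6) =8201 / 9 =911.22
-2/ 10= -1/ 5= -0.20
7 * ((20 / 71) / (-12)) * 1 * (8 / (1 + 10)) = -0.12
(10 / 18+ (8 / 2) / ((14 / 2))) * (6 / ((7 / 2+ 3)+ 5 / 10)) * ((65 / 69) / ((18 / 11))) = 50765 / 91287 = 0.56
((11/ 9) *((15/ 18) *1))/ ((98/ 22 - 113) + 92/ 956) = -0.01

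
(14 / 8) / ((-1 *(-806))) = 7 / 3224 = 0.00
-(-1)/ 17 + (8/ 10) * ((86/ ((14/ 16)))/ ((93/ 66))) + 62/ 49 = 57.13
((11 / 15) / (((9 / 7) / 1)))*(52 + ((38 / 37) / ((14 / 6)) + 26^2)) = 2075326 / 4995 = 415.48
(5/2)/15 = 1/6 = 0.17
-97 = -97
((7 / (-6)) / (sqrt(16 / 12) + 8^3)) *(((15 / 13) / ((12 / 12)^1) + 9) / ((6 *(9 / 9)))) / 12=-2464 / 7667673 + 77 *sqrt(3) / 184024152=-0.00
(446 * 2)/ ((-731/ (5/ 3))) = -4460/ 2193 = -2.03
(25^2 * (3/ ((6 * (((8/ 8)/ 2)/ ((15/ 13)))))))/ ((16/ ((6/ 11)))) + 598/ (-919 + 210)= 19256513/ 811096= 23.74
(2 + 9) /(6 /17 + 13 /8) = 1496 /269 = 5.56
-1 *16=-16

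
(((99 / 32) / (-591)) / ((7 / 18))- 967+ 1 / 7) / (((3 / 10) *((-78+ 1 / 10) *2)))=177775275 / 8593928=20.69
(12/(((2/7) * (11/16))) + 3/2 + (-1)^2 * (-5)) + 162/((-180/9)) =2722/55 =49.49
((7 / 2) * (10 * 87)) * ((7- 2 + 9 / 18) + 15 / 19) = 727755 / 38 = 19151.45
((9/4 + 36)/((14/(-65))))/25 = -1989/280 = -7.10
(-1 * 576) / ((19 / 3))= -1728 / 19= -90.95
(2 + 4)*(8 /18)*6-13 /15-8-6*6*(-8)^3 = 18439.13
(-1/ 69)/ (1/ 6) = -2/ 23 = -0.09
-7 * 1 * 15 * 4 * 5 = -2100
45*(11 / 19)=495 / 19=26.05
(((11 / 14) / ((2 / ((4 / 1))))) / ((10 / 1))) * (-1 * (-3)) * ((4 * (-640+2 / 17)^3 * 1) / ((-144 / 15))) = 252843516387 / 4913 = 51464180.01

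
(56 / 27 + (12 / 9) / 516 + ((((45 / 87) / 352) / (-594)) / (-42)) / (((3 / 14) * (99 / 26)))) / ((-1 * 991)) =-80405734091 / 38370341994336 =-0.00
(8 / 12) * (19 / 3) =38 / 9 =4.22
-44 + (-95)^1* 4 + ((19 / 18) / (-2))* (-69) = -4651 / 12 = -387.58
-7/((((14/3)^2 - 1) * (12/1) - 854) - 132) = 21/2210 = 0.01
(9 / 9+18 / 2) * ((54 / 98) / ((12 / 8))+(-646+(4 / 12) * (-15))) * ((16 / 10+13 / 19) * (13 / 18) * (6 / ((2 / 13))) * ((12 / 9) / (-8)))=55674853 / 798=69767.99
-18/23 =-0.78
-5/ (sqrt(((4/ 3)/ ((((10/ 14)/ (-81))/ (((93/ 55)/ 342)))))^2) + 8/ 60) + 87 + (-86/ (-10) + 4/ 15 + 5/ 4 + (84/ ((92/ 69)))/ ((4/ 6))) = 38512019/ 207120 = 185.94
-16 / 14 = -8 / 7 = -1.14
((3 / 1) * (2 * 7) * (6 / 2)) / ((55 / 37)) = 84.76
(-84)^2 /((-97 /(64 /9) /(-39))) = 1956864 /97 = 20173.86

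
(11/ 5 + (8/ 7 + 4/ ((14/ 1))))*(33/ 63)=1397/ 735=1.90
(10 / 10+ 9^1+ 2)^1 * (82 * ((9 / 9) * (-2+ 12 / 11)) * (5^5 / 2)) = -15375000 / 11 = -1397727.27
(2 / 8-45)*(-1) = 179 / 4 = 44.75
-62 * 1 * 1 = -62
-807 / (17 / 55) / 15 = -174.06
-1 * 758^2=-574564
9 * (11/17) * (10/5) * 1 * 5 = 990/17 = 58.24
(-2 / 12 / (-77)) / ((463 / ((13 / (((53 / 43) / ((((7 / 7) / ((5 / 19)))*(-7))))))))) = -10621 / 8097870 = -0.00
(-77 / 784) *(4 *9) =-99 / 28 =-3.54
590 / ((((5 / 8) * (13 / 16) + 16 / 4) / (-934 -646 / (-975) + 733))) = -2950249216 / 112515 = -26220.94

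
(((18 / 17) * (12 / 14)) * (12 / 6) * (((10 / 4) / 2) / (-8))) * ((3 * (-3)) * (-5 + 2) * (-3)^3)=98415 / 476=206.75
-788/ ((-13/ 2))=1576/ 13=121.23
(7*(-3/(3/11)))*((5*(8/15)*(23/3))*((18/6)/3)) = -14168/9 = -1574.22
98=98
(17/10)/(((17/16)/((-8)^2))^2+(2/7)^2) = 20.75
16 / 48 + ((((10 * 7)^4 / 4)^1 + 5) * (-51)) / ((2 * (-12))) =306127763 / 24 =12755323.46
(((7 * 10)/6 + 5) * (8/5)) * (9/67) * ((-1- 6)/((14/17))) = -2040/67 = -30.45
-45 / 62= -0.73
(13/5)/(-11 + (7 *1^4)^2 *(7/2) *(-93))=-0.00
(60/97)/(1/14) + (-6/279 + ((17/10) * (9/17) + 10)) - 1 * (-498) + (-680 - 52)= -214.46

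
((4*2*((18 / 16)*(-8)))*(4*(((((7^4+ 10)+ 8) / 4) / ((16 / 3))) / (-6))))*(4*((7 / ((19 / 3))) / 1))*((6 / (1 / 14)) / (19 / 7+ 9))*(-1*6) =-19670364 / 19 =-1035282.32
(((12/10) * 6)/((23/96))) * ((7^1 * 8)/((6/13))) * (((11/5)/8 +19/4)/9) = 1170624/575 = 2035.87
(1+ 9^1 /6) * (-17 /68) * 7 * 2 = -35 /4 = -8.75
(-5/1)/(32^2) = -0.00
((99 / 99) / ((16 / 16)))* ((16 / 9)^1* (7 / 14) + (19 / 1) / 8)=235 / 72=3.26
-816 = -816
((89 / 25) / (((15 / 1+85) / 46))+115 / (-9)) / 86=-125327 / 967500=-0.13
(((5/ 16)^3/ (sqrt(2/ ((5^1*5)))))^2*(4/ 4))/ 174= 390625/ 5838471168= 0.00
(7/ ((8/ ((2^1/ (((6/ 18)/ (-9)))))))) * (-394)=37233/ 2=18616.50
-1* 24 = -24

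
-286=-286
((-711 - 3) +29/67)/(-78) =47809/5226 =9.15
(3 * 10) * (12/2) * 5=900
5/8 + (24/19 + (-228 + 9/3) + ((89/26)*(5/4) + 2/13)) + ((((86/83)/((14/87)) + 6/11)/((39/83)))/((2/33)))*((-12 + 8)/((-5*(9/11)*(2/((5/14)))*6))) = -23042636/108927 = -211.54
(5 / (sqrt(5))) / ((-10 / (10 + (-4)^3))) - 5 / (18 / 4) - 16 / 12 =-22 / 9 + 27 *sqrt(5) / 5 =9.63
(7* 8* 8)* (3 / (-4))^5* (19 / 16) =-32319 / 256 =-126.25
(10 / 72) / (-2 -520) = -5 / 18792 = -0.00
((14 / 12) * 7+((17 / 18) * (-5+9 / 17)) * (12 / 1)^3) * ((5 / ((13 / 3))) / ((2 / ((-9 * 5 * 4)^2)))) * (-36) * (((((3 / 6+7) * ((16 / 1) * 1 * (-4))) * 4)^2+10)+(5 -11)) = 235022875278264000 / 13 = 18078682713712615.38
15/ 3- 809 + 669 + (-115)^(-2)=-135.00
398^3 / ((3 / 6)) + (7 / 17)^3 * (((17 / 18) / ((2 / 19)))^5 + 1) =126093643.34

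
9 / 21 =0.43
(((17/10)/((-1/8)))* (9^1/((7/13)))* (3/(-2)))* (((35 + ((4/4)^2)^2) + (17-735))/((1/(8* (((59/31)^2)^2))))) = -25451111166624/1042685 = -24409204.28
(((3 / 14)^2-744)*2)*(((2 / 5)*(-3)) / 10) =87489 / 490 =178.55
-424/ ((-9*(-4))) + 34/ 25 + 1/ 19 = -44311/ 4275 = -10.37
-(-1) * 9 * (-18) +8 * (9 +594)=4662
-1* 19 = -19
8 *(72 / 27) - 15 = 19 / 3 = 6.33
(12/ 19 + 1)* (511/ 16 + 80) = 55521/ 304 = 182.63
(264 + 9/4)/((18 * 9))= 355/216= 1.64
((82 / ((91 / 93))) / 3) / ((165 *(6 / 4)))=5084 / 45045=0.11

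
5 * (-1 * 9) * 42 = -1890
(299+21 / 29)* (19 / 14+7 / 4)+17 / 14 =1865 / 2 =932.50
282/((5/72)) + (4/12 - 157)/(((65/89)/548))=-22130984/195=-113492.23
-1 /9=-0.11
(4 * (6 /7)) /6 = 4 /7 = 0.57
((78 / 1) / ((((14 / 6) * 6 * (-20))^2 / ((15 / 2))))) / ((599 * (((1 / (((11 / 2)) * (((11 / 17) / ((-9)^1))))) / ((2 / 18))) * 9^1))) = -1573 / 25866449280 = -0.00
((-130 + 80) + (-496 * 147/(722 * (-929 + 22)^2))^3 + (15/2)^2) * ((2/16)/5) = 654794973252809559421011961/4190687828819221538180091040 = 0.16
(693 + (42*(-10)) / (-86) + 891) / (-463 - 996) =-68322 / 62737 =-1.09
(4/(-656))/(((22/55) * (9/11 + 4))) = -55/17384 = -0.00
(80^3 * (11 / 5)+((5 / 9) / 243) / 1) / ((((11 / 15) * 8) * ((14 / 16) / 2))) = 438857.14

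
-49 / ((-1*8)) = 49 / 8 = 6.12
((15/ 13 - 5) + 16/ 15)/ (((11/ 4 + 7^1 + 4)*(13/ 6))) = -4336/ 46475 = -0.09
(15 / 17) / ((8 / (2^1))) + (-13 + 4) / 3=-189 / 68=-2.78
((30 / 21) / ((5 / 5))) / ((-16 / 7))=-5 / 8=-0.62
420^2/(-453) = -58800/151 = -389.40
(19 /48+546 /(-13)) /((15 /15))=-1997 /48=-41.60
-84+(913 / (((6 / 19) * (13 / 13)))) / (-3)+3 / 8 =-75409 / 72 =-1047.35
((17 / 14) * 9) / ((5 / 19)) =2907 / 70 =41.53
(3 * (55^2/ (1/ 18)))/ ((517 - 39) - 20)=81675/ 229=356.66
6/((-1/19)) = -114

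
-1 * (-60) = 60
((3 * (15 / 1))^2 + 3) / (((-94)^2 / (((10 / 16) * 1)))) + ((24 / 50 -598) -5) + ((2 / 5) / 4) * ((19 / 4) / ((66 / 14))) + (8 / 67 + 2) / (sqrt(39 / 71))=-1097602466 / 1822425 + 142 * sqrt(2769) / 2613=-599.42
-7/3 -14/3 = -7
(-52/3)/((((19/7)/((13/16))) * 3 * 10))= -1183/6840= -0.17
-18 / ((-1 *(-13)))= -18 / 13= -1.38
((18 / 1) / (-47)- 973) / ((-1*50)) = 45749 / 2350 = 19.47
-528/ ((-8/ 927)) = 61182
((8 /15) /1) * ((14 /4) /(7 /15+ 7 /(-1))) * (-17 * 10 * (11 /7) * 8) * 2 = 59840 /49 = 1221.22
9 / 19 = 0.47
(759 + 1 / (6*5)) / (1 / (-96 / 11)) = -364336 / 55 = -6624.29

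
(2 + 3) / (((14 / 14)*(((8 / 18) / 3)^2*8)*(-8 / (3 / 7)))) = -10935 / 7168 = -1.53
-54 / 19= -2.84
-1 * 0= 0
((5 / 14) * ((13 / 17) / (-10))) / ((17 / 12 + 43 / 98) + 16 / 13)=-3549 / 401047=-0.01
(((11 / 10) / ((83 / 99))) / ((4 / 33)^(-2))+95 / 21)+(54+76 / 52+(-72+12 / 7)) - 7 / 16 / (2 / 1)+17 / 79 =-2945623943 / 286409760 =-10.28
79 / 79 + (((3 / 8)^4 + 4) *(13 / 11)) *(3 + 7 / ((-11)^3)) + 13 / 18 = 4304089069 / 269862912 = 15.95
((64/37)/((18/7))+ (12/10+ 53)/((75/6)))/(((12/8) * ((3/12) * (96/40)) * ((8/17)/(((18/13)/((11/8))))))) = 14177048/1190475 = 11.91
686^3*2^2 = 1291315424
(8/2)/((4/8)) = 8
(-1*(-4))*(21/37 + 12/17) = 3204/629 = 5.09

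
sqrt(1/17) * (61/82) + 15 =61 * sqrt(17)/1394 + 15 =15.18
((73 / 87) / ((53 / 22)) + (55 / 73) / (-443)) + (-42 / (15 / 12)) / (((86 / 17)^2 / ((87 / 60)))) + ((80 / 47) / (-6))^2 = -134905027300269533 / 91357791991183350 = -1.48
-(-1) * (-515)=-515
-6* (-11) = 66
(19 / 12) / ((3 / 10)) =95 / 18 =5.28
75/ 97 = 0.77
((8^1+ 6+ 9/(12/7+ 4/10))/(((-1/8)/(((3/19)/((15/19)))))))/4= -1351/185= -7.30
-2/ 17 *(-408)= 48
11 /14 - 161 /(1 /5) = -11259 /14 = -804.21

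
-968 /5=-193.60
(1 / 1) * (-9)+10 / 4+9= 5 / 2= 2.50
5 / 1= 5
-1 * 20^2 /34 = -200 /17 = -11.76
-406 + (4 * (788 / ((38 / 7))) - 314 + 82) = -1090 / 19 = -57.37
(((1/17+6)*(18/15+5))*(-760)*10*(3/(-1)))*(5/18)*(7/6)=42466900/153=277561.44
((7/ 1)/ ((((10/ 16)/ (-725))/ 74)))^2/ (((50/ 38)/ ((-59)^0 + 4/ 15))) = 5213659822336/ 15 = 347577321489.07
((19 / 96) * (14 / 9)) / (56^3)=19 / 10838016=0.00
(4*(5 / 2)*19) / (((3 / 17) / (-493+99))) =-1272620 / 3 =-424206.67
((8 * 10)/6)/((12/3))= 10/3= 3.33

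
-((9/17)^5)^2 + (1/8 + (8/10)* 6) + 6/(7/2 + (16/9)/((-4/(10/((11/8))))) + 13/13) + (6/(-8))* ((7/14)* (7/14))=383309529423713801/40481157521015920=9.47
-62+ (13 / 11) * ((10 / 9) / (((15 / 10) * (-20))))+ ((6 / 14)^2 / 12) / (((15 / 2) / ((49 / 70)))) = -12898603 / 207900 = -62.04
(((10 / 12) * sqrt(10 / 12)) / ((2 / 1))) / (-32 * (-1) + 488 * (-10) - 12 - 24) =-5 * sqrt(30) / 351648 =-0.00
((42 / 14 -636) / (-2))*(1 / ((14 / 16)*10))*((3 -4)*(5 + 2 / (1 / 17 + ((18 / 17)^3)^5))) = -51019721910846173343006 / 242025645506290077635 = -210.80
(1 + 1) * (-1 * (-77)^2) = -11858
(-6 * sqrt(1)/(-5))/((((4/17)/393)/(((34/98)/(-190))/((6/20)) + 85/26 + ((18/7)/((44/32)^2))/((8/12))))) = 10629.38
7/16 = 0.44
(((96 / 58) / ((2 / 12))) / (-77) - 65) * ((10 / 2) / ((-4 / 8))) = 1454330 / 2233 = 651.29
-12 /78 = -2 /13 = -0.15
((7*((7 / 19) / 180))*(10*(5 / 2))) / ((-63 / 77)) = -2695 / 6156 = -0.44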